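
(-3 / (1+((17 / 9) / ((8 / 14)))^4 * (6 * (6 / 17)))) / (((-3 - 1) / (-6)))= -209952 / 11842769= -0.02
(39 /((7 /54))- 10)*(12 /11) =24432 /77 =317.30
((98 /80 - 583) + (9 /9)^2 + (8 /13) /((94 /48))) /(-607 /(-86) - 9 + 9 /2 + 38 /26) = -610017823 /4224360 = -144.40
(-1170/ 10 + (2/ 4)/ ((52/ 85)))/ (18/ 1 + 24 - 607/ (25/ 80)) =60415/ 988208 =0.06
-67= -67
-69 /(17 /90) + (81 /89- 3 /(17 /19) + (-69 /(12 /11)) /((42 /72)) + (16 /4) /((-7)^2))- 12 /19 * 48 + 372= -189315785 /1408603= -134.40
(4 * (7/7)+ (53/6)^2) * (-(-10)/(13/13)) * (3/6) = 14765/36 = 410.14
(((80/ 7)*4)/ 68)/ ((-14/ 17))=-40/ 49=-0.82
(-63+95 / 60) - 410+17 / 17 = -5645 / 12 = -470.42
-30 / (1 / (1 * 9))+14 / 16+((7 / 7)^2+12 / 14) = -14967 / 56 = -267.27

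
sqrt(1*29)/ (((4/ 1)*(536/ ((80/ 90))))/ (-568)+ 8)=142*sqrt(29)/ 533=1.43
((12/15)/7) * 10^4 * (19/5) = 30400/7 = 4342.86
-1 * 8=-8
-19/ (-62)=19/ 62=0.31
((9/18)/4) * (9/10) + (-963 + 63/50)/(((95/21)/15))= -24234993/7600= -3188.81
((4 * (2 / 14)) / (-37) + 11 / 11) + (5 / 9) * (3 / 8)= 7415 / 6216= 1.19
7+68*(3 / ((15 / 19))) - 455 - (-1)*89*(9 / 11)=-6423 / 55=-116.78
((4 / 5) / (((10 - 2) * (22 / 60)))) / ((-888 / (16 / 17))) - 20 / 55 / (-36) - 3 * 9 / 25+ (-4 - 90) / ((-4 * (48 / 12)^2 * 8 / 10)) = 152588749 / 199267200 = 0.77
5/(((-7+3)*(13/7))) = -0.67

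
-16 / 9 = -1.78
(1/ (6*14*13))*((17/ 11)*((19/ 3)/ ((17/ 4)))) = 19/ 9009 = 0.00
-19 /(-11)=19 /11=1.73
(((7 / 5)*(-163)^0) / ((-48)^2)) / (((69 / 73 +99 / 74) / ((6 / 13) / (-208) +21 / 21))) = 25505543 / 96043484160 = 0.00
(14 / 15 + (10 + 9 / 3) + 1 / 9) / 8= 79 / 45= 1.76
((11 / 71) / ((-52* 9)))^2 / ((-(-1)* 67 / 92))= 2783 / 18493674732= 0.00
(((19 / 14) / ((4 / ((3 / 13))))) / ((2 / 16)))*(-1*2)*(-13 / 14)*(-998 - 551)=-88293 / 49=-1801.90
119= 119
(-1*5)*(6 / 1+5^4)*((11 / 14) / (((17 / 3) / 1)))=-104115 / 238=-437.46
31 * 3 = 93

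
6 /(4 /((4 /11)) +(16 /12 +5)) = 9 /26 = 0.35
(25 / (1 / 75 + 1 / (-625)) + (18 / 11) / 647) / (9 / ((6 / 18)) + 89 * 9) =10109387 / 3928584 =2.57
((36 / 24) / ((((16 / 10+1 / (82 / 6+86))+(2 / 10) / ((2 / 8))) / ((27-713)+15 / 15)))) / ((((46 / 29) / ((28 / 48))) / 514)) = -2322913775 / 28824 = -80589.57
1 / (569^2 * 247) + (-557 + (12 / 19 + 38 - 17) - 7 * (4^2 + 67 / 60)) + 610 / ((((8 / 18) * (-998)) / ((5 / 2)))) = -3153844753585199 / 4788541743960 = -658.62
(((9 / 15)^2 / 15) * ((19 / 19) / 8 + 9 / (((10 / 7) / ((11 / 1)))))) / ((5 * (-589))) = -8331 / 14725000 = -0.00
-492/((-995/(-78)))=-38.57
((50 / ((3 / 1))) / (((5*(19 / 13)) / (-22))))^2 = 8179600 / 3249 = 2517.57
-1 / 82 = -0.01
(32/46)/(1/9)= 144/23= 6.26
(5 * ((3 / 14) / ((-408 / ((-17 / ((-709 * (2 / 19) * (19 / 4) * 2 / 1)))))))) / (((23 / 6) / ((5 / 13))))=-0.00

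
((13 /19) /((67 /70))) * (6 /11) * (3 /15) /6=182 /14003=0.01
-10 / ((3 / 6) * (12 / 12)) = -20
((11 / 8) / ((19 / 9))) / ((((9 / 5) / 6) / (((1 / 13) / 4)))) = 165 / 3952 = 0.04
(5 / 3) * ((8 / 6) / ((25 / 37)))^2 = 21904 / 3375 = 6.49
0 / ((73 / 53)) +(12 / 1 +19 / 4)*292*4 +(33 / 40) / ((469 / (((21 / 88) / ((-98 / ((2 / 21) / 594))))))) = 28486673994239 / 1456076160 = 19564.00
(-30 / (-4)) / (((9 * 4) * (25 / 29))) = 29 / 120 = 0.24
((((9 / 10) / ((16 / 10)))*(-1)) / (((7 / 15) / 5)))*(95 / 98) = -64125 / 10976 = -5.84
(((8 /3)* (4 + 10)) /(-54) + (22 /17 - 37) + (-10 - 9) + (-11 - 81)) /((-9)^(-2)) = -202966 /17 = -11939.18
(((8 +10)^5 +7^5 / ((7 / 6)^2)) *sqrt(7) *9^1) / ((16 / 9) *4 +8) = 38513799 *sqrt(7) / 34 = 2996998.06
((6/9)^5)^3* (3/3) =32768/14348907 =0.00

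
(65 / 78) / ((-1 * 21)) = -5 / 126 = -0.04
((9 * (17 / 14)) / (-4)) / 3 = -51 / 56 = -0.91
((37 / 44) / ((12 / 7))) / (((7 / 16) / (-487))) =-546.03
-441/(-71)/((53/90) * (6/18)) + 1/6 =718183/22578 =31.81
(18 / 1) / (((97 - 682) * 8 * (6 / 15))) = -0.01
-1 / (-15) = 0.07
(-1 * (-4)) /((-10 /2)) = -4 /5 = -0.80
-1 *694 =-694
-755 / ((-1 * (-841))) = -755 / 841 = -0.90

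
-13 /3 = -4.33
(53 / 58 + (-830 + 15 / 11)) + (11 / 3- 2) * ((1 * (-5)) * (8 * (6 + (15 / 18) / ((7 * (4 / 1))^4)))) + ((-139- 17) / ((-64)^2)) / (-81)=-25998402887741 / 21176128512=-1227.72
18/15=6/5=1.20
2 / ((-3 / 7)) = -14 / 3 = -4.67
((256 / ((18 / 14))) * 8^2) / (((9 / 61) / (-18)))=-13991936 / 9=-1554659.56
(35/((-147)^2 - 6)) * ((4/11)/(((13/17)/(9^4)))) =5205060/1029743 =5.05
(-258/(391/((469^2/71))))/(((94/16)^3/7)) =-203391777792/2882230303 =-70.57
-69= -69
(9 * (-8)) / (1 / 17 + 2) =-1224 / 35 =-34.97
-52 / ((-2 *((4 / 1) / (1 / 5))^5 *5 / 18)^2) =-1053 / 64000000000000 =-0.00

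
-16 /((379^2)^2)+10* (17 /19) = 3507565269466 /392022000739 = 8.95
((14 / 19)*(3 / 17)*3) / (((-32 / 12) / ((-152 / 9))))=42 / 17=2.47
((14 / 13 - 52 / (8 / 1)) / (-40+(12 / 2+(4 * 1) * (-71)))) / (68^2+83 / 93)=0.00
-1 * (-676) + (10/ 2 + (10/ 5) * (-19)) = 643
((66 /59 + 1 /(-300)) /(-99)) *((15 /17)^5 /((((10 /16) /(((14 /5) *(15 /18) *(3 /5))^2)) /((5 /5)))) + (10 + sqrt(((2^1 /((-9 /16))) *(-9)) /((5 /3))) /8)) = -2975501707 /22618322010-19741 *sqrt(30) /17523000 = -0.14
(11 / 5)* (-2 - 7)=-99 / 5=-19.80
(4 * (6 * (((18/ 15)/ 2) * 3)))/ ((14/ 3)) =324/ 35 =9.26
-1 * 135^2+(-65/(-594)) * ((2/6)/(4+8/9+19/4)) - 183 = -632369894/34353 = -18408.00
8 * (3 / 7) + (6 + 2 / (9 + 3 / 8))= 5062 / 525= 9.64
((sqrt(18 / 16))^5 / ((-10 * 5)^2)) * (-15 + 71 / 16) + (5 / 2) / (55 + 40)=1 / 38-41067 * sqrt(2) / 10240000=0.02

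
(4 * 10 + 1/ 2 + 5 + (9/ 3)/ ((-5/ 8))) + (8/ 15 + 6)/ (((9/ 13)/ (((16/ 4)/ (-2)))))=5893/ 270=21.83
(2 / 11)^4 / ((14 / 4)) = 32 / 102487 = 0.00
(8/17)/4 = 2/17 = 0.12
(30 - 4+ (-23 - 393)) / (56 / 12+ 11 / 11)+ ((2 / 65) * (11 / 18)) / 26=-17795513 / 258570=-68.82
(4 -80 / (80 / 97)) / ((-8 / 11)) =1023 / 8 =127.88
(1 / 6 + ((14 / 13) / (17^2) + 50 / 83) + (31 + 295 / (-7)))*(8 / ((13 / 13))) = -543262348 / 6548451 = -82.96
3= 3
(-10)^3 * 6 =-6000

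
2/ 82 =1/ 41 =0.02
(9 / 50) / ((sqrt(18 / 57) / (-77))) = -231 * sqrt(114) / 100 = -24.66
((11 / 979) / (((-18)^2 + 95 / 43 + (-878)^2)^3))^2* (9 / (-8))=-6321363049 / 9364289792106333704892296642694368131521868905672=-0.00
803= 803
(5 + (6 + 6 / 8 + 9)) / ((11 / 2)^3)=166 / 1331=0.12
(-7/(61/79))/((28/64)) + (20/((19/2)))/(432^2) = -560244943/27037152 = -20.72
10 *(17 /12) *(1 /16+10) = 13685 /96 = 142.55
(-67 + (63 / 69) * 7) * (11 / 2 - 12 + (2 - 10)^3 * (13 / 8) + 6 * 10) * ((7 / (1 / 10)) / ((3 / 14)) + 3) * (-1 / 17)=-914997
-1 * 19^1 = -19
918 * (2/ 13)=1836/ 13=141.23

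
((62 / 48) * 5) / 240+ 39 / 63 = 5209 / 8064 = 0.65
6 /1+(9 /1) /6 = 15 /2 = 7.50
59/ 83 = 0.71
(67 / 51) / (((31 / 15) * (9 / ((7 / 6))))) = 2345 / 28458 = 0.08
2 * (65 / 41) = 130 / 41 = 3.17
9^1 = 9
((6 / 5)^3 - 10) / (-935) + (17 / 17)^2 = 10719 / 10625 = 1.01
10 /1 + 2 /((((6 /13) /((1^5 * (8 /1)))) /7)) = 758 /3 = 252.67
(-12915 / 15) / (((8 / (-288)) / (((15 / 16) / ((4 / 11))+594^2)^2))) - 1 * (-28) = 3951461323123300861 / 1024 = 3858848948362598.50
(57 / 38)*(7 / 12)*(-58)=-203 / 4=-50.75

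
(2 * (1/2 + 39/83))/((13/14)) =2254/1079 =2.09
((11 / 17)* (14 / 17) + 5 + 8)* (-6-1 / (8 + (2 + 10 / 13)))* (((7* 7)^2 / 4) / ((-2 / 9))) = 10298488221 / 46240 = 222718.17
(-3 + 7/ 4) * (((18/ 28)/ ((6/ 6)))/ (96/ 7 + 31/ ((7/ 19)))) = -9/ 1096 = -0.01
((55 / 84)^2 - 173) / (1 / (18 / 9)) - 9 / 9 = -1221191 / 3528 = -346.14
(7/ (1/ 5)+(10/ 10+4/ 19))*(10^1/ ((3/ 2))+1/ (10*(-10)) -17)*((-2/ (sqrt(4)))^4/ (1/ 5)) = -533716/ 285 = -1872.69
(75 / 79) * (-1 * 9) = -675 / 79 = -8.54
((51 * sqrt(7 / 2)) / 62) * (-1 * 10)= -15.39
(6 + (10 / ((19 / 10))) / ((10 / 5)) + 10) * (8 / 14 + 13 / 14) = 531 / 19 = 27.95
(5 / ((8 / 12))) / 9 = 5 / 6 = 0.83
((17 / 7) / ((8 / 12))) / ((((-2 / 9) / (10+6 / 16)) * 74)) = -38097 / 16576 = -2.30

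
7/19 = 0.37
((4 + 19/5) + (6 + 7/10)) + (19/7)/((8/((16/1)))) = 279/14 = 19.93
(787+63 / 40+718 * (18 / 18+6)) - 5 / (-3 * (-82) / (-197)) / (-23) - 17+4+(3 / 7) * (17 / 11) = 50555233739 / 8713320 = 5802.06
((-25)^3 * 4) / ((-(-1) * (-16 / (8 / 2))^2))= -15625 / 4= -3906.25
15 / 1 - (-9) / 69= 348 / 23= 15.13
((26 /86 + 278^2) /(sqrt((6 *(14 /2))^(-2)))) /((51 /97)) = 4512939550 /731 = 6173651.92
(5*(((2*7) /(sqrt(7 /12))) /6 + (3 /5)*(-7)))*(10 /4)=-105 /2 + 25*sqrt(21) /3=-14.31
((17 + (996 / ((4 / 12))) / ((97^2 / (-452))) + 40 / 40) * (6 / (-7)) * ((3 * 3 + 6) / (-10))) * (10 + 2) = -127571112 / 65863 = -1936.92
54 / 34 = 27 / 17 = 1.59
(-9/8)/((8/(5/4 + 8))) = -333/256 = -1.30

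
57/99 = 19/33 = 0.58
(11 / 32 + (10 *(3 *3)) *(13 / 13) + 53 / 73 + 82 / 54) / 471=5839729 / 29706912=0.20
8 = 8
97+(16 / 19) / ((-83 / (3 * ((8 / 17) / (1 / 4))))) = 2598937 / 26809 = 96.94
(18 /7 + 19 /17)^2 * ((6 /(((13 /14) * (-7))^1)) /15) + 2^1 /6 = -1392187 /2761395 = -0.50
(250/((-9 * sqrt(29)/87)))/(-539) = 250 * sqrt(29)/1617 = 0.83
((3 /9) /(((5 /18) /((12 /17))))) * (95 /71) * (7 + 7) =19152 /1207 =15.87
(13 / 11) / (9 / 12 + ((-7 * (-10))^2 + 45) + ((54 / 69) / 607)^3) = 141498854779412 / 592153659329337061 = 0.00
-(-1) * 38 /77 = 38 /77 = 0.49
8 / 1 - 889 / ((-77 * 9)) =919 / 99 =9.28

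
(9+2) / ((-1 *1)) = -11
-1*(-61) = 61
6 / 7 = 0.86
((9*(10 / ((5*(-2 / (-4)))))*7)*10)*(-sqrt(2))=-2520*sqrt(2)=-3563.82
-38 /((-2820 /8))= 76 /705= 0.11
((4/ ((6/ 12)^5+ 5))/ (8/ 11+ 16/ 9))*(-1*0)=0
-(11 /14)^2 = -121 /196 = -0.62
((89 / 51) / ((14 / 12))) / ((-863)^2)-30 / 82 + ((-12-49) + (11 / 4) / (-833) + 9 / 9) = -6142222198775 / 101744382628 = -60.37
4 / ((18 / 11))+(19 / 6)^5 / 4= 2552131 / 31104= 82.05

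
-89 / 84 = -1.06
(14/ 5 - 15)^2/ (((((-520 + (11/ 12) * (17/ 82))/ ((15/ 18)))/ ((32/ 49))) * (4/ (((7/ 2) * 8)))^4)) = -956862592/ 2557465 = -374.14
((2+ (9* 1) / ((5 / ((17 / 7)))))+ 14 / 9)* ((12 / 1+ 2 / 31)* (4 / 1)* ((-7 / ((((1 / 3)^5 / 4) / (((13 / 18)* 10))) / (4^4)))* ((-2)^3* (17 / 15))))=6762890461184 / 155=43631551362.48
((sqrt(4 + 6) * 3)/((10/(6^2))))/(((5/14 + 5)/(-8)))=-2016 * sqrt(10)/125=-51.00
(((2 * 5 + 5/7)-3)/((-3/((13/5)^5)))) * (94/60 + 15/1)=-79085409/15625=-5061.47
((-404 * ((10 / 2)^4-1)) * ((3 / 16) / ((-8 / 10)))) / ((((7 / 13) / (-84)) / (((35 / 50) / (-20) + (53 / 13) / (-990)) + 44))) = -44571876609 / 110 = -405198878.26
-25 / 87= -0.29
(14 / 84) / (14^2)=0.00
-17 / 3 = -5.67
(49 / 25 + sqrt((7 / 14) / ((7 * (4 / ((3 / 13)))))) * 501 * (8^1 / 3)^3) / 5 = 49 / 125 + 21376 * sqrt(546) / 4095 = 122.37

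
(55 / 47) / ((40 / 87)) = 957 / 376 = 2.55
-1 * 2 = -2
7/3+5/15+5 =23/3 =7.67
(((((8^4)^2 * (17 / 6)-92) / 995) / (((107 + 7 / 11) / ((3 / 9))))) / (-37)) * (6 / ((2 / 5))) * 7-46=-3045930479 / 6538344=-465.86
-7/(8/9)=-63/8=-7.88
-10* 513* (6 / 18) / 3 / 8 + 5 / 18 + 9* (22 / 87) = -71719 / 1044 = -68.70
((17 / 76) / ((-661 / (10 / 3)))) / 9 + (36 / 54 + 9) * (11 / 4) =36056719 / 1356372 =26.58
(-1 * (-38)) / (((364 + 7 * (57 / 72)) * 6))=152 / 8869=0.02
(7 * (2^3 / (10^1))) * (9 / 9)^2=28 / 5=5.60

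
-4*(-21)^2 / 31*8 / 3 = -4704 / 31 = -151.74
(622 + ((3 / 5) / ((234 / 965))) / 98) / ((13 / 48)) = 2296.71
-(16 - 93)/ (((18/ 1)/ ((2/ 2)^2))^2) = 77/ 324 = 0.24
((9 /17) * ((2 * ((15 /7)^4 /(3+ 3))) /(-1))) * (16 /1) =-2430000 /40817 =-59.53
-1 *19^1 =-19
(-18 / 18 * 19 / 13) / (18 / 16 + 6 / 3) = -152 / 325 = -0.47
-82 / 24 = -41 / 12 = -3.42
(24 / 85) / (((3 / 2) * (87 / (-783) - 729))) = -72 / 278885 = -0.00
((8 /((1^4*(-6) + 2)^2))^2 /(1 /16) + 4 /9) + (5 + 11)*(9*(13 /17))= 17528 /153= 114.56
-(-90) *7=630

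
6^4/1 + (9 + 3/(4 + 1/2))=3917/3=1305.67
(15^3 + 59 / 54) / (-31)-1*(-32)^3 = 54671323 / 1674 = 32659.09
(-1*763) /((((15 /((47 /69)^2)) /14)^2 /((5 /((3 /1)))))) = -238.47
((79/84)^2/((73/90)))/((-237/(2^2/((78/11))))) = -0.00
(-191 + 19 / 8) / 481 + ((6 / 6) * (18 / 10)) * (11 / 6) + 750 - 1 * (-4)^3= 15717307 / 19240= 816.91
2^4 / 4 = 4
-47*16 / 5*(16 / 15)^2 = -192512 / 1125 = -171.12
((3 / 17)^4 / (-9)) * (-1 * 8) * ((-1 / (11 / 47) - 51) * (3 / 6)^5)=-1368 / 918731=-0.00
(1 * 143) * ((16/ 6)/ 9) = 1144/ 27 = 42.37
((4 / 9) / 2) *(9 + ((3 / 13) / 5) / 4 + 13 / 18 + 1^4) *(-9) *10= -214.68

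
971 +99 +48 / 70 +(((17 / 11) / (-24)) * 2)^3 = 86188828877 / 80498880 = 1070.68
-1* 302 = -302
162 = 162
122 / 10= 61 / 5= 12.20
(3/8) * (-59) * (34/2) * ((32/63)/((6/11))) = -22066/63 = -350.25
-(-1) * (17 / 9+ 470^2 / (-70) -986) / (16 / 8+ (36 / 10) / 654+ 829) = -142140905 / 28532574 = -4.98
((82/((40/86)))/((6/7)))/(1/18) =37023/10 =3702.30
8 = 8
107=107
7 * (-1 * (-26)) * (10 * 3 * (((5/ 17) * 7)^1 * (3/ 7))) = 4817.65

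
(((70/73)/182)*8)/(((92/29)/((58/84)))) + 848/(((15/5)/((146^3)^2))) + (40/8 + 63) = 418296105070913384291/152789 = 2737737043052270.68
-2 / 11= -0.18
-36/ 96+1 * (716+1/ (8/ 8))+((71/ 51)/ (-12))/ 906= 198674213/ 277236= 716.62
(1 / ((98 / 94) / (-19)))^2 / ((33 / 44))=3189796 / 7203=442.84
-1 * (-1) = 1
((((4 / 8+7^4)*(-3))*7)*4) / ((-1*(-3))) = -67242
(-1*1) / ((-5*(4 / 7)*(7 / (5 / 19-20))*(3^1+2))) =-15 / 76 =-0.20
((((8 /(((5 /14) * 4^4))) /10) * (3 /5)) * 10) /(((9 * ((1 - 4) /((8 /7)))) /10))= -1 /45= -0.02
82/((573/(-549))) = -15006/191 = -78.57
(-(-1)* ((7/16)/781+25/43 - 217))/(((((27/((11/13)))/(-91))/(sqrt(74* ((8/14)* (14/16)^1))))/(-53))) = -43142653225* sqrt(37)/1318896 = -198974.38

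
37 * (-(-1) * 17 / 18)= 629 / 18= 34.94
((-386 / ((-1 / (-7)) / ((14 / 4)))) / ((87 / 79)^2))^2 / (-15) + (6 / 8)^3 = -222943632015104011 / 54998170560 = -4053655.42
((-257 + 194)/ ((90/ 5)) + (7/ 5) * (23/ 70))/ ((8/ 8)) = -76/ 25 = -3.04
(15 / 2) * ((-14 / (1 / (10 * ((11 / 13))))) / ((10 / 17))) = -19635 / 13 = -1510.38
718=718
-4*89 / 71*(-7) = 35.10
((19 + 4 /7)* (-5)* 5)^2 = 11730625 /49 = 239400.51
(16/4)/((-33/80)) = -320/33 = -9.70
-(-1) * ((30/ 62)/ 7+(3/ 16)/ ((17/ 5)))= 0.12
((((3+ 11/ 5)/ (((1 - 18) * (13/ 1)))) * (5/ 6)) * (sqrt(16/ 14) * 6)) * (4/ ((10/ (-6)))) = 0.30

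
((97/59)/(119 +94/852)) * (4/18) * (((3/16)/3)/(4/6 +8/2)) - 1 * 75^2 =-943021478113/167648264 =-5625.00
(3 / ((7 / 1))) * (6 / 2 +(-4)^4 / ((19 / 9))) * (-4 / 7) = -28332 / 931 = -30.43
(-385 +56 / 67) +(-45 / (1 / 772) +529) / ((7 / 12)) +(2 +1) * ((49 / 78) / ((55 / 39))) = -59030.26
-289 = -289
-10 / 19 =-0.53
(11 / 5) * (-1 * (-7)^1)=77 / 5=15.40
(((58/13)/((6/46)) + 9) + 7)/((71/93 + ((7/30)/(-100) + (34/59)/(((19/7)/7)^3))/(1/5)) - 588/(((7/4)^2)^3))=11795309787707600/6978436258097499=1.69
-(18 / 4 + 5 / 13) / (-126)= 127 / 3276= 0.04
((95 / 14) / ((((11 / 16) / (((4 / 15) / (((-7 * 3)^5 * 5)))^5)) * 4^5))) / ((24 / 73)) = -1387 / 124574932597148986845619089383068911392578125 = -0.00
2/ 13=0.15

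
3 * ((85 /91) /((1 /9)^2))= 226.98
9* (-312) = -2808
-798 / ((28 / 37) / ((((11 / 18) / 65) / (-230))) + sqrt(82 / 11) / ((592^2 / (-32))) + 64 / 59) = 373165110206631773184 / 8656653067408042634101 - 167325849768 * sqrt(902) / 8656653067408042634101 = 0.04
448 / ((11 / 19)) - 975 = -2213 / 11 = -201.18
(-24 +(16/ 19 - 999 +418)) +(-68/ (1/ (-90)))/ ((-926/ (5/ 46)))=-122385221/ 202331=-604.88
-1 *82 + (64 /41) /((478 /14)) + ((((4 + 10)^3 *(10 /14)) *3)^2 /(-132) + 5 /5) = -28241604781 /107789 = -262008.23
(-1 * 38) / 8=-19 / 4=-4.75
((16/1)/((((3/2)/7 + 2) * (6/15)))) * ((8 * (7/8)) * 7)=27440/31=885.16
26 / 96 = 13 / 48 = 0.27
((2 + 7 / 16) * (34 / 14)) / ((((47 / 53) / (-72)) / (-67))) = 21188817 / 658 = 32201.85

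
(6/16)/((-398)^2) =0.00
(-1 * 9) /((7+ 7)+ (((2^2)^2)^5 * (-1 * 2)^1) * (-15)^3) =-9 /7077888014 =-0.00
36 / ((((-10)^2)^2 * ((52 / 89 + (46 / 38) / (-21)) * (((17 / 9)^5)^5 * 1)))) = 229439478968328395518382810151 / 269791258095818682221372246006892392500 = 0.00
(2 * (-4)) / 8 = -1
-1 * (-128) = 128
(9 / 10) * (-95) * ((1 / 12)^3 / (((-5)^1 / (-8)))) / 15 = -19 / 3600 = -0.01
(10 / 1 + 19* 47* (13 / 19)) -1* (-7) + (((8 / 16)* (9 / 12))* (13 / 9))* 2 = 7549 / 12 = 629.08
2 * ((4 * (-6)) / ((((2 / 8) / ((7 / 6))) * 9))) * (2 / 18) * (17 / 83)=-3808 / 6723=-0.57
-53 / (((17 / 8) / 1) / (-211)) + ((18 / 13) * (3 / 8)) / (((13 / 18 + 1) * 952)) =4038047347 / 767312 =5262.59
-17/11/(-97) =0.02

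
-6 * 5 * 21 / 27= -70 / 3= -23.33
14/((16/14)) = 49/4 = 12.25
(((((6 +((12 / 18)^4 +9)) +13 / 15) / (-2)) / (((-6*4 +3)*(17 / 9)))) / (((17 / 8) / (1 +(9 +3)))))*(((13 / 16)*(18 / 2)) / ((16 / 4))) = 549757 / 242760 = 2.26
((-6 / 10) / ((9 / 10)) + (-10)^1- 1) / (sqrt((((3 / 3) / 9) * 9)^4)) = -35 / 3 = -11.67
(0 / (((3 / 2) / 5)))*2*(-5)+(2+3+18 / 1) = 23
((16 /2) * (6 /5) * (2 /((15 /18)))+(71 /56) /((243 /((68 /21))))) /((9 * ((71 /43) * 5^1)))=1770772981 /5706429750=0.31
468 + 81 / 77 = 469.05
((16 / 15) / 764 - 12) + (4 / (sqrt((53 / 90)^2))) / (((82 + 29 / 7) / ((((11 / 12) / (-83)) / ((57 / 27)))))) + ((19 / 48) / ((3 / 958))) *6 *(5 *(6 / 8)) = 2832.06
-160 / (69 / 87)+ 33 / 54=-83267 / 414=-201.13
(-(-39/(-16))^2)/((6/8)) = -507/64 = -7.92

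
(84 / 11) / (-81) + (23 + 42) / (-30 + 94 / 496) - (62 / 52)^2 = -5486467225 / 1484307396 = -3.70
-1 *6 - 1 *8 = -14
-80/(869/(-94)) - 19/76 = 29211/3476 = 8.40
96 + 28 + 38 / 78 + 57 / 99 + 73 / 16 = 296583 / 2288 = 129.63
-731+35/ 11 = -8006/ 11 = -727.82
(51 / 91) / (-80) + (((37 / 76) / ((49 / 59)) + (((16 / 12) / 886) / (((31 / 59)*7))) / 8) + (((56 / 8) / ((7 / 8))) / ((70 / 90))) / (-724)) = 4079667541723 / 7220184076560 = 0.57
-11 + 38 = 27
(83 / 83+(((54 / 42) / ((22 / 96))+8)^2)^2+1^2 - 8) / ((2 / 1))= 603030379085 / 35153041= 17154.43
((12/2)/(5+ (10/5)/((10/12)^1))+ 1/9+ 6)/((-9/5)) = -11525/2997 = -3.85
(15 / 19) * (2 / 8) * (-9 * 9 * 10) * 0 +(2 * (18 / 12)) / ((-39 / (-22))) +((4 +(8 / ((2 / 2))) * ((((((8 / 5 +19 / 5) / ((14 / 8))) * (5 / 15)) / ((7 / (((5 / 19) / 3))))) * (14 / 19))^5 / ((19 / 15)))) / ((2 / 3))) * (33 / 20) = 2950482634730103579271 / 254520731569307675290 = 11.59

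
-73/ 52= -1.40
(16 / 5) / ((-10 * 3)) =-8 / 75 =-0.11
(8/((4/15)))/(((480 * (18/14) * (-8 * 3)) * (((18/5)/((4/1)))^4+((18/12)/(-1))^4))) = -4375/12352176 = -0.00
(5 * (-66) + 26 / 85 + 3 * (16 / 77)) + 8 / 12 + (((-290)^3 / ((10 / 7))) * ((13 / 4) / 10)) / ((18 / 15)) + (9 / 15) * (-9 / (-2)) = -121058247391 / 26180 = -4624073.62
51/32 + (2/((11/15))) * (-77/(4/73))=-122589/32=-3830.91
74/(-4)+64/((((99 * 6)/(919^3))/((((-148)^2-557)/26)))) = 530192234416279/7722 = 68659963016.87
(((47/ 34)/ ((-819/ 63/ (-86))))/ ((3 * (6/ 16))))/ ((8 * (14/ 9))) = 2021/ 3094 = 0.65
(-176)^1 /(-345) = 176 /345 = 0.51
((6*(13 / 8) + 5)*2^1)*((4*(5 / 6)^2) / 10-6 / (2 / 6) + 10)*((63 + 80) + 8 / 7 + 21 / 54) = -149348411 / 4536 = -32925.13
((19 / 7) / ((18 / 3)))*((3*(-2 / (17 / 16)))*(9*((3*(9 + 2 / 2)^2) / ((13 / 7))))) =-820800 / 221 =-3714.03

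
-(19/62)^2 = -361/3844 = -0.09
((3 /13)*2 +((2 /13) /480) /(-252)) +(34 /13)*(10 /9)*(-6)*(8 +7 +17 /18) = -218216321 /786240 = -277.54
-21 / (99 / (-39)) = 91 / 11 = 8.27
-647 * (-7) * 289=1308881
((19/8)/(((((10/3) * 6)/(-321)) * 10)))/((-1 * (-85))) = -6099/136000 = -0.04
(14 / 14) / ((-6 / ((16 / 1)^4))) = -32768 / 3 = -10922.67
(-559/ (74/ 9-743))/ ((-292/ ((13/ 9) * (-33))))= 239811/ 1930996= 0.12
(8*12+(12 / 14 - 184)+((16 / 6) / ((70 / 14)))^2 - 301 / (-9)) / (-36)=84127 / 56700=1.48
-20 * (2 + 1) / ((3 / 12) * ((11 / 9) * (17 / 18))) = -207.91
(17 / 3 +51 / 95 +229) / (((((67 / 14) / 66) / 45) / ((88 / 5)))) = 16351761888 / 6365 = 2569012.08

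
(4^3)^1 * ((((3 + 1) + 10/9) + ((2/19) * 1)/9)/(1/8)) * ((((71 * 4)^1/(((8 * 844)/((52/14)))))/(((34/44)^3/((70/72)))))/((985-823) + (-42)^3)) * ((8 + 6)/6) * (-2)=3214183132160/58970532786651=0.05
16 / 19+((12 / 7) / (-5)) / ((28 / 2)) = 3806 / 4655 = 0.82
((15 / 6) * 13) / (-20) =-13 / 8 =-1.62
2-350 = -348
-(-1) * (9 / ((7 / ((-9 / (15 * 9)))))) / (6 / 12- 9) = 6 / 595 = 0.01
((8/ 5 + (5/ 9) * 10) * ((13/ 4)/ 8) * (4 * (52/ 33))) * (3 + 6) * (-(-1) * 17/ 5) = 560.67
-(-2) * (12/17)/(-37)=-24/629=-0.04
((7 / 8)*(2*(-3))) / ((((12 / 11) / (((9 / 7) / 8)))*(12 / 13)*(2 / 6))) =-1287 / 512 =-2.51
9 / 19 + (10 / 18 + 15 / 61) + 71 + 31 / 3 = 861689 / 10431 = 82.61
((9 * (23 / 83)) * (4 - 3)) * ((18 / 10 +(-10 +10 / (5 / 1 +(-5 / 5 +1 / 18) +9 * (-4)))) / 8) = -8811 / 3320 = -2.65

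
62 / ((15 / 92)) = 5704 / 15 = 380.27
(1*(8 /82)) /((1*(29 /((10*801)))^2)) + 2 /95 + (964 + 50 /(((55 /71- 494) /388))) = 959864985538898 /114711563205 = 8367.64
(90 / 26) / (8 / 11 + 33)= 495 / 4823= 0.10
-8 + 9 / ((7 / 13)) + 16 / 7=11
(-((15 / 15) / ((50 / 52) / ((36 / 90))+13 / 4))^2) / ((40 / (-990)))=1859 / 2401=0.77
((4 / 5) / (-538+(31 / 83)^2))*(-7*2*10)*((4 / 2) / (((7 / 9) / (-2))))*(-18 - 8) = 34389888 / 1235107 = 27.84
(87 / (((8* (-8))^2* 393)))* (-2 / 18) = -29 / 4829184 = -0.00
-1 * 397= -397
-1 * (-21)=21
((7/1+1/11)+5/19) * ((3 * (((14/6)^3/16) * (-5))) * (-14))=18451685/15048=1226.19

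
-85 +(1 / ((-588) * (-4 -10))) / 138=-96561359 / 1136016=-85.00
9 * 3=27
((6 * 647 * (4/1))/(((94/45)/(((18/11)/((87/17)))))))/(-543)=-11878920/2713733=-4.38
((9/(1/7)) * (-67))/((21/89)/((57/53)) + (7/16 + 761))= -114203376/20607389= -5.54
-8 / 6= -4 / 3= -1.33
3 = 3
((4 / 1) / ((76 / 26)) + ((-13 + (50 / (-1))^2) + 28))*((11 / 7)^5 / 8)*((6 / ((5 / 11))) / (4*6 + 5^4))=23100028083 / 376812940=61.30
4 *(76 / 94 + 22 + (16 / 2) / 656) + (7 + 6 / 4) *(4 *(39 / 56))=6202857 / 53956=114.96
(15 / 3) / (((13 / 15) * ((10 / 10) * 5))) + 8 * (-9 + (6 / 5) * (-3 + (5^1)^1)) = -3357 / 65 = -51.65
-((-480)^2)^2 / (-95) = 10616832000 / 19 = 558780631.58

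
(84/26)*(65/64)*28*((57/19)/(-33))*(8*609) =-447615/11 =-40692.27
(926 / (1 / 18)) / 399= 5556 / 133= 41.77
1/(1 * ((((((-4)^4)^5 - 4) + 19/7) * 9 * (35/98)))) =98/346346162749035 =0.00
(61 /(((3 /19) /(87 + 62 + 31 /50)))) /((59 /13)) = 112716227 /8850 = 12736.30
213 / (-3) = -71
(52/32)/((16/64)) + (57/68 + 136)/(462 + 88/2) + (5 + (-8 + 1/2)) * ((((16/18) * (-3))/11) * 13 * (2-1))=1512151/103224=14.65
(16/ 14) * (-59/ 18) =-236/ 63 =-3.75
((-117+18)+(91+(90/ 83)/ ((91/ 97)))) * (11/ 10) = -284317/ 37765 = -7.53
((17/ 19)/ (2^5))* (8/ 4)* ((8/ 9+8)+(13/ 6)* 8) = 1003/ 684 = 1.47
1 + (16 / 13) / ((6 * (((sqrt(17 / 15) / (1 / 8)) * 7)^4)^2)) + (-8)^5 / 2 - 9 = -215171730310751198363157 / 13126630692456759296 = -16392.00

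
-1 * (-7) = 7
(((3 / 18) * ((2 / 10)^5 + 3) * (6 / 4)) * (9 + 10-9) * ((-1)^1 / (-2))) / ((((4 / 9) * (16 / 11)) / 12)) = 87021 / 1250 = 69.62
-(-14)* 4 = 56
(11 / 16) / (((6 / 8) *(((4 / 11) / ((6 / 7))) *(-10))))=-121 / 560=-0.22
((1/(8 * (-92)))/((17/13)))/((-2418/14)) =7/1163616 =0.00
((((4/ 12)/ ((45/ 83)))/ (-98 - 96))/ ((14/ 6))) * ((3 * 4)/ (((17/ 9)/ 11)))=-5478/ 57715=-0.09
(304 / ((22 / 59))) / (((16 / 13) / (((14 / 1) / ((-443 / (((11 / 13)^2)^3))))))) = -1263767197 / 164482799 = -7.68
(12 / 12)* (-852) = -852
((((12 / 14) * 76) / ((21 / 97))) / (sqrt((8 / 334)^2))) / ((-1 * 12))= -307781 / 294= -1046.87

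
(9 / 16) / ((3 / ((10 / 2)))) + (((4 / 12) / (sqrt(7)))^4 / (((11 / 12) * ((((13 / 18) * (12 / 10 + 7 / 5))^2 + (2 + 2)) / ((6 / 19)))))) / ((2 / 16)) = 9365445615 / 9988825616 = 0.94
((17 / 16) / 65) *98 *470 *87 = 3406137 / 52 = 65502.63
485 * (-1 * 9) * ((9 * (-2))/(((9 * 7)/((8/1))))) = 69840/7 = 9977.14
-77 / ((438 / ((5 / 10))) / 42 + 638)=-539 / 4612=-0.12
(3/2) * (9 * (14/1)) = 189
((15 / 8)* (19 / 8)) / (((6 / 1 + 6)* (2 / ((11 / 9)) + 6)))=1045 / 21504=0.05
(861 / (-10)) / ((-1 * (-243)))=-287 / 810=-0.35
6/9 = 2/3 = 0.67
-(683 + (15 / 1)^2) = -908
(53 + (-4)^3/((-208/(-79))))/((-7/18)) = -6714/91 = -73.78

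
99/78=33/26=1.27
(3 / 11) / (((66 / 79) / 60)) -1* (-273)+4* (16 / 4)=37339 / 121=308.59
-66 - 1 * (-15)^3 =3309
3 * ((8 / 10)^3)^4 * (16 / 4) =0.82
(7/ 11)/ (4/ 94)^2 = 15463/ 44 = 351.43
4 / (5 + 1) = 2 / 3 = 0.67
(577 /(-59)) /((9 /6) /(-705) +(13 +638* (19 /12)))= -406785 /42558529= -0.01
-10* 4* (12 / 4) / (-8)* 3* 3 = 135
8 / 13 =0.62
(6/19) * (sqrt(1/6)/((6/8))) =4 * sqrt(6)/57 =0.17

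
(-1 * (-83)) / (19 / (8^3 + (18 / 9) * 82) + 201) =56108 / 135895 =0.41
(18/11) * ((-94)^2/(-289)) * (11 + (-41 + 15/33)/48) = -17766987/34969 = -508.08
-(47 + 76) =-123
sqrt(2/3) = sqrt(6)/3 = 0.82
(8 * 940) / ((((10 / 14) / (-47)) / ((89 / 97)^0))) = -494816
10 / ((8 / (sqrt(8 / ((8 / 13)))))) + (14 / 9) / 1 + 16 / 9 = 10 / 3 + 5* sqrt(13) / 4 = 7.84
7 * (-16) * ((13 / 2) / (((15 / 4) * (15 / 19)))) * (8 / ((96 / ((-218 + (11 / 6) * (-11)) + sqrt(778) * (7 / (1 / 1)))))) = 9882964 / 2025 - 96824 * sqrt(778) / 675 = 879.47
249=249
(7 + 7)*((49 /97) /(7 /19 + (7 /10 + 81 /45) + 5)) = 26068 /29003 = 0.90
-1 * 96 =-96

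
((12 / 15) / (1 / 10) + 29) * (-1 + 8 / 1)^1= 259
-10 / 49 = -0.20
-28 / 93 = -0.30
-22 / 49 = -0.45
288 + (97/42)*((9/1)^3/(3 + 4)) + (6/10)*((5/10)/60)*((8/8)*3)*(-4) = 647364/1225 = 528.46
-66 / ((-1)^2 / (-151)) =9966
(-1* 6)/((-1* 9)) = 2/3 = 0.67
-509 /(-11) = 509 /11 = 46.27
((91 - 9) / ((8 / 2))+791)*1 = 1623 / 2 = 811.50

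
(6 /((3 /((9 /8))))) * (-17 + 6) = -24.75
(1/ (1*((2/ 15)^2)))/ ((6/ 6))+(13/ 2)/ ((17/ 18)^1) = 4293/ 68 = 63.13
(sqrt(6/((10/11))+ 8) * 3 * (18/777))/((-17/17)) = -18 * sqrt(365)/1295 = -0.27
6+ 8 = 14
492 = 492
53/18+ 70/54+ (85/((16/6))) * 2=7343/108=67.99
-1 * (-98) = 98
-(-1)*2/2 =1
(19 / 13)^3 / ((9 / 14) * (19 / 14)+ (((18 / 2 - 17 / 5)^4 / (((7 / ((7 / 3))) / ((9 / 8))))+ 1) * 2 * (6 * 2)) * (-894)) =-840227500 / 2135375467367337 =-0.00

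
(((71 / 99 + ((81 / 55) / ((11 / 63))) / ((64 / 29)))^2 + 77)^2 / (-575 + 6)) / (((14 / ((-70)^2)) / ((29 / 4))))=-28519483823332475656675562843 / 671295422357363176243200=-42484.25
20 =20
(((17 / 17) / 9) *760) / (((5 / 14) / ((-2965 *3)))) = -6309520 / 3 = -2103173.33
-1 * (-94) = 94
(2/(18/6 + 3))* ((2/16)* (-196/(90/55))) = -539/108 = -4.99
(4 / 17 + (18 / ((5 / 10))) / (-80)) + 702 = 238607 / 340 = 701.79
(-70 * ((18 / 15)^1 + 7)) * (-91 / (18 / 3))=8705.67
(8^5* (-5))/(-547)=163840/547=299.52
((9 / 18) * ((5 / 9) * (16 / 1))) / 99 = 40 / 891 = 0.04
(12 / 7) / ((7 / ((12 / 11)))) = 144 / 539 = 0.27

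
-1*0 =0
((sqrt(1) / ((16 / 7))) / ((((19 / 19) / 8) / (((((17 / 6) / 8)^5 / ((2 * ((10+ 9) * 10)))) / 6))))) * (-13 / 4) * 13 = -1679690831 / 4647624376320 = -0.00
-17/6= -2.83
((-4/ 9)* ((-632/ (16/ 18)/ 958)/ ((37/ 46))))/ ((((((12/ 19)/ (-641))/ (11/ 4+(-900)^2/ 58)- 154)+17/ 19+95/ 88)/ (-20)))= 252429287535159680/ 4678957789352440887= 0.05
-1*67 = -67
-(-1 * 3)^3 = 27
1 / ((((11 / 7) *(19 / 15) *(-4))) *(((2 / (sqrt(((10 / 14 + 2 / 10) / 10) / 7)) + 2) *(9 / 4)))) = -70 / 24453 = -0.00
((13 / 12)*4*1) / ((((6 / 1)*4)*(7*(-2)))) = -13 / 1008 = -0.01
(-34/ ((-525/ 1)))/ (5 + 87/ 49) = 119/ 12450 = 0.01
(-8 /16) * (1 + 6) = -7 /2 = -3.50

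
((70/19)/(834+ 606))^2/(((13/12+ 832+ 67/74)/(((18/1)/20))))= 1813/256656097920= 0.00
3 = 3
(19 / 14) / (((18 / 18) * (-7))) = -19 / 98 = -0.19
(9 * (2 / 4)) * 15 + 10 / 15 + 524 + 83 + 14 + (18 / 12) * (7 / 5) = 10369 / 15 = 691.27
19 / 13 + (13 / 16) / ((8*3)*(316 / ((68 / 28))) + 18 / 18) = 1242061 / 849680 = 1.46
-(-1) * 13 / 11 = 13 / 11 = 1.18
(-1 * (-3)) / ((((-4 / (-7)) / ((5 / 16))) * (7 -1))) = 0.27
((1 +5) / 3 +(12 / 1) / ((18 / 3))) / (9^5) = 4 / 59049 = 0.00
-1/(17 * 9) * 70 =-0.46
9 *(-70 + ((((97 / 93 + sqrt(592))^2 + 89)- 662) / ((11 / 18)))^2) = 29121603840 *sqrt(37) / 3604711 + 7953630486138 / 111746041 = 120317.14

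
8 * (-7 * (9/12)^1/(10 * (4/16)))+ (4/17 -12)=-2428/85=-28.56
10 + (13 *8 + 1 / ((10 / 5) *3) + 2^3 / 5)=3473 / 30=115.77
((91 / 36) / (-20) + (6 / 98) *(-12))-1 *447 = -447.86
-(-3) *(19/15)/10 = 19/50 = 0.38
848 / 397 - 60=-57.86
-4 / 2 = -2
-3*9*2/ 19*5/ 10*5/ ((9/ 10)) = -150/ 19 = -7.89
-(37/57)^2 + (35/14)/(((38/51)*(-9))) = -10321/12996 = -0.79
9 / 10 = 0.90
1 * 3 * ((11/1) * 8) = 264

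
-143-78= -221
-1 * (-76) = 76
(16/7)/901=16/6307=0.00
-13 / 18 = -0.72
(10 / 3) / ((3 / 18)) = 20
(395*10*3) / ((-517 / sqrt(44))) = -23700*sqrt(11) / 517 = -152.04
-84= -84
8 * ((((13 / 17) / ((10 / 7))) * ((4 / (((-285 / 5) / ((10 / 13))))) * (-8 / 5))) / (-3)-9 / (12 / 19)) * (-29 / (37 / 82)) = 3944583596 / 537795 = 7334.73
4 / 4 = 1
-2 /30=-1 /15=-0.07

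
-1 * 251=-251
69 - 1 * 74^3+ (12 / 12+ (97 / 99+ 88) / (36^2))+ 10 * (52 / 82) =-2131264311247 / 5260464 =-405147.59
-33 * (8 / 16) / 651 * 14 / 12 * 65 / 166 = -715 / 61752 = -0.01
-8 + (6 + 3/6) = -3/2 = -1.50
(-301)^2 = 90601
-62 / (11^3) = -0.05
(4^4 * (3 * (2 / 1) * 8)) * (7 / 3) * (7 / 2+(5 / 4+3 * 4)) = 480256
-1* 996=-996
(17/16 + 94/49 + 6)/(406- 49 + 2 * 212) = 7041/612304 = 0.01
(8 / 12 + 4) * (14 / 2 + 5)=56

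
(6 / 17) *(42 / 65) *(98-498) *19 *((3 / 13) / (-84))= 13680 / 2873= 4.76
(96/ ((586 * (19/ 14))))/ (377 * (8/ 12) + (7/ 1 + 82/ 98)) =0.00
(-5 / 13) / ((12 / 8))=-10 / 39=-0.26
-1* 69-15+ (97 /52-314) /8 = -51175 /416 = -123.02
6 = 6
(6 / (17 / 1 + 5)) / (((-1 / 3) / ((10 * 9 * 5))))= -4050 / 11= -368.18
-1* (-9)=9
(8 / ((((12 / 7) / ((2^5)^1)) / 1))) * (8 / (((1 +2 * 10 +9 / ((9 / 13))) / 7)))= 12544 / 51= 245.96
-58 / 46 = -29 / 23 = -1.26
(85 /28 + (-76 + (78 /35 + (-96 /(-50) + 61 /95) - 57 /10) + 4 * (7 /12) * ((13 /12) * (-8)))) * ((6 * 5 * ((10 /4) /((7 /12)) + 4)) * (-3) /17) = 326634859 /79135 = 4127.57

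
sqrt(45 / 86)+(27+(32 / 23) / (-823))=27.72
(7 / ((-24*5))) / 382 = -7 / 45840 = -0.00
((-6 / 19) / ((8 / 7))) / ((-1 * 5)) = 21 / 380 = 0.06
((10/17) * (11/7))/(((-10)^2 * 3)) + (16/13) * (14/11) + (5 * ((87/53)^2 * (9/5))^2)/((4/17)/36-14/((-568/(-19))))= -253.15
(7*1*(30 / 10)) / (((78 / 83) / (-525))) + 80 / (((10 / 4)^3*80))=-11731.67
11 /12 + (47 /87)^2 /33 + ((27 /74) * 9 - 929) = -34186734317 /36966996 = -924.79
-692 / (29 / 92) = -2195.31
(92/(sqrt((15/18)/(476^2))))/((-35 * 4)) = -1564 * sqrt(30)/25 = -342.66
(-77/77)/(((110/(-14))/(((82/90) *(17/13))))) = 4879/32175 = 0.15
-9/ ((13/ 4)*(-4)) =9/ 13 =0.69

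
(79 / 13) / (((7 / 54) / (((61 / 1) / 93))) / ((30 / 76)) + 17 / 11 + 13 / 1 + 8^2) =7156215 / 93085109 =0.08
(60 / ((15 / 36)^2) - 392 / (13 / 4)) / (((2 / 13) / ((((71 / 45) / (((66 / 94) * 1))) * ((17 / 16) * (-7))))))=-181476071 / 7425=-24441.22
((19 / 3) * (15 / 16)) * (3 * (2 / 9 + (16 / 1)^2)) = 109535 / 24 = 4563.96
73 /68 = 1.07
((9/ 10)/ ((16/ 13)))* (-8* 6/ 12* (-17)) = 1989/ 40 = 49.72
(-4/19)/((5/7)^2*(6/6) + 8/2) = -196/4199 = -0.05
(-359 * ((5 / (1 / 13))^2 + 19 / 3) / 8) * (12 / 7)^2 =-558017.88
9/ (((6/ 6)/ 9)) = 81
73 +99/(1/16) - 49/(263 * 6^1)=1656.97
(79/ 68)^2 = 6241/ 4624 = 1.35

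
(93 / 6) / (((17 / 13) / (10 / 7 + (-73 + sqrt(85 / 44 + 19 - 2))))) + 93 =-179769 / 238 + 2821 * sqrt(187) / 748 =-703.76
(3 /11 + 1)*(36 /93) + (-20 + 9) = -3583 /341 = -10.51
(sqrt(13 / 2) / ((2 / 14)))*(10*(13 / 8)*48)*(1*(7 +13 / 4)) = 55965*sqrt(26) / 2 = 142683.31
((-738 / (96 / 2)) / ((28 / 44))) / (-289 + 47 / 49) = 9471 / 112912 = 0.08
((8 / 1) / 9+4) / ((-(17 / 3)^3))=-132 / 4913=-0.03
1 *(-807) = -807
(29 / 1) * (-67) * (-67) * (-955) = -124322855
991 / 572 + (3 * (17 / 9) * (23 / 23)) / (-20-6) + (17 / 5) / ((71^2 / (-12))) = 65157731 / 43251780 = 1.51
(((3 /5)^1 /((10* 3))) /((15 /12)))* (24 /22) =24 /1375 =0.02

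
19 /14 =1.36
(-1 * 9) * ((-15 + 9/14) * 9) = 16281/14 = 1162.93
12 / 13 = 0.92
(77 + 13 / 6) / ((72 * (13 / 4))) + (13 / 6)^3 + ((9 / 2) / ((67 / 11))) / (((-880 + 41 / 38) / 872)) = 252806449 / 25858248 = 9.78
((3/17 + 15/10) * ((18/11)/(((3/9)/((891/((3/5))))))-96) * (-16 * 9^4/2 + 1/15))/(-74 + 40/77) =8614967.18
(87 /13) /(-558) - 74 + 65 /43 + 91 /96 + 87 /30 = -571045577 /8317920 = -68.65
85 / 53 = 1.60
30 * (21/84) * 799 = 11985/2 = 5992.50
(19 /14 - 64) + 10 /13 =-11261 /182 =-61.87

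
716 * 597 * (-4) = -1709808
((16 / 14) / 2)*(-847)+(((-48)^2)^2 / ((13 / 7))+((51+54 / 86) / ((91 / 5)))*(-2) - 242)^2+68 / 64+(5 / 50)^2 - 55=296044496523361741829 / 36240400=8168908083888.75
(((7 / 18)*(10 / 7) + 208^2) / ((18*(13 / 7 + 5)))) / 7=389381 / 7776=50.07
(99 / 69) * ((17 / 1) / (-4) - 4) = -1089 / 92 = -11.84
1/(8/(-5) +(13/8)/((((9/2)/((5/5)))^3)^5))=-1029455660473245/1647129056490952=-0.63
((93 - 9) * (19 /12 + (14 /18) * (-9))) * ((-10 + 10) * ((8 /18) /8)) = 0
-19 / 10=-1.90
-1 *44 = -44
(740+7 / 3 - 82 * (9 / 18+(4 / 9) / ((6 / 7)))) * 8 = 142304 / 27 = 5270.52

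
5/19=0.26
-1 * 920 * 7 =-6440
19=19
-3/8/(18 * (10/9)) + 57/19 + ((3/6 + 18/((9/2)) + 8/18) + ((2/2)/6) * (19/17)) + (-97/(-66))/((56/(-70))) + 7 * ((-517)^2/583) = 45892196663/14271840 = 3215.58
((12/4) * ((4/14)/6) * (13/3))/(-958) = -13/20118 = -0.00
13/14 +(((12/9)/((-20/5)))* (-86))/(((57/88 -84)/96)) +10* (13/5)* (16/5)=5248699/102690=51.11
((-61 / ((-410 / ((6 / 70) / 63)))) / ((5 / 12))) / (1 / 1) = 0.00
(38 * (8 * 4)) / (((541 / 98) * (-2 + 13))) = 119168 / 5951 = 20.02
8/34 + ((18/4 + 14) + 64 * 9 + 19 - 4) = 20731/34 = 609.74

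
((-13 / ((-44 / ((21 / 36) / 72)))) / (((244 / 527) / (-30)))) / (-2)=0.08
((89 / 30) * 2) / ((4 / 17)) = 1513 / 60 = 25.22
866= 866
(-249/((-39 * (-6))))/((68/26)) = -83/204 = -0.41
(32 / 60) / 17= 8 / 255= 0.03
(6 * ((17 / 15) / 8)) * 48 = 204 / 5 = 40.80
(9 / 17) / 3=0.18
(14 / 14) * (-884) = -884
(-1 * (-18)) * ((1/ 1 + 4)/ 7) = 90/ 7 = 12.86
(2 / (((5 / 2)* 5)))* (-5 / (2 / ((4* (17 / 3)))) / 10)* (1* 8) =-544 / 75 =-7.25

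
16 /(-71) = -16 /71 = -0.23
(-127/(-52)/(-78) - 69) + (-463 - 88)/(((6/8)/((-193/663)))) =29959147/206856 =144.83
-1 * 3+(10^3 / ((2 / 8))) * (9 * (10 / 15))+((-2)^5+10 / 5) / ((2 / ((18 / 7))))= 23958.43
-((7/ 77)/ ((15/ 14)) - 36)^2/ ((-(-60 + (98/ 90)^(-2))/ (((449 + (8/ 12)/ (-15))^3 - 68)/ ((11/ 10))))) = -126415413631739478311464/ 70474304896875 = -1793780212.76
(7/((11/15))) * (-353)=-37065/11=-3369.55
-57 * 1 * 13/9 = -247/3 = -82.33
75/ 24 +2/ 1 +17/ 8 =29/ 4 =7.25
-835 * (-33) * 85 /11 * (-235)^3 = -2763314034375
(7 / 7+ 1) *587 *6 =7044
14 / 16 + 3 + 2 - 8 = -17 / 8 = -2.12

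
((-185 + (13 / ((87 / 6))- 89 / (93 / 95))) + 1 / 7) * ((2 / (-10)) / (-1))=-5189357 / 94395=-54.97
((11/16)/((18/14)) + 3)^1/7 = 509/1008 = 0.50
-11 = -11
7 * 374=2618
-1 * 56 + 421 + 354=719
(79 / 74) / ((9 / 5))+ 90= 60335 / 666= 90.59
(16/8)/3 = 2/3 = 0.67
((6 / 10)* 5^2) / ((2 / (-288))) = -2160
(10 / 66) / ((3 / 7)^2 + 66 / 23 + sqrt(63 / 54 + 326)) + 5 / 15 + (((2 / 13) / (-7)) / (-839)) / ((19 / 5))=6350645 *sqrt(11778) / 79933271253 + 38483259687876901 / 115953681211010643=0.34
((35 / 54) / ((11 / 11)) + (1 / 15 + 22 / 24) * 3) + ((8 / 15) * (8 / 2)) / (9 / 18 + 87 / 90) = 30013 / 5940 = 5.05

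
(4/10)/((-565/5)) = -2/565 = -0.00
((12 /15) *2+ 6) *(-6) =-228 /5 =-45.60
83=83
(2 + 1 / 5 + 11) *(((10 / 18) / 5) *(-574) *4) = -50512 / 15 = -3367.47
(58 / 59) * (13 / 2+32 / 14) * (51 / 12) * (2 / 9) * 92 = 750.44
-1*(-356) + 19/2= 731/2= 365.50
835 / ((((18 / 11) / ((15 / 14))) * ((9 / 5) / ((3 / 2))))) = 229625 / 504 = 455.61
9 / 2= 4.50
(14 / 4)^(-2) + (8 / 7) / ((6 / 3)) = 32 / 49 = 0.65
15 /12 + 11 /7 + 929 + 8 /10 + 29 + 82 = 1043.62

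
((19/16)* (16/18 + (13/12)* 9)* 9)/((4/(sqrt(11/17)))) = 7277* sqrt(187)/4352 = 22.87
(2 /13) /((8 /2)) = 1 /26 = 0.04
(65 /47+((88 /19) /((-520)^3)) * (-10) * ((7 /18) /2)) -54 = -2973036639581 /56503324800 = -52.62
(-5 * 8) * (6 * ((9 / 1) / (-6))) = 360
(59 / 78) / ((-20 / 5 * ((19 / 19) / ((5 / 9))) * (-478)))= 295 / 1342224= 0.00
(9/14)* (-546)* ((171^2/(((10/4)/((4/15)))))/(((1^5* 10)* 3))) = -4561596/125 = -36492.77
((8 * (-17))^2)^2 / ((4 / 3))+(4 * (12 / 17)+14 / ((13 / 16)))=56703413584 / 221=256576532.05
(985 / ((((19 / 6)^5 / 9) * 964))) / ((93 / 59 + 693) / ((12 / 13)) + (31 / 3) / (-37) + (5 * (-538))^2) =28215646110 / 7070493838649851711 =0.00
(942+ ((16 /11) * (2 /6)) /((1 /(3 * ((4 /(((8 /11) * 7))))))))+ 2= 6616 /7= 945.14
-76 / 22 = -38 / 11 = -3.45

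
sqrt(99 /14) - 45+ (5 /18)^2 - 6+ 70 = 3*sqrt(154) /14+ 6181 /324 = 21.74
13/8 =1.62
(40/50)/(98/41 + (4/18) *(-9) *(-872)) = 82/179005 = 0.00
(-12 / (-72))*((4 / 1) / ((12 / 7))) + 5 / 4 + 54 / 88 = 223 / 99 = 2.25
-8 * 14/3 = -112/3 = -37.33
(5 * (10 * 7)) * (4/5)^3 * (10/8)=224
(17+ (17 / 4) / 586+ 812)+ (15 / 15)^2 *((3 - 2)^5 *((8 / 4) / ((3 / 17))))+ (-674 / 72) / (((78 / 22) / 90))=55097555 / 91416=602.71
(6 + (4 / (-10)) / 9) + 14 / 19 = 5722 / 855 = 6.69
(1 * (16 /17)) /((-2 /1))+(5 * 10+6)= 944 /17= 55.53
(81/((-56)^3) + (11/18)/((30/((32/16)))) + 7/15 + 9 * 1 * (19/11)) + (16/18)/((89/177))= 17.82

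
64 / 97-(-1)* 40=3944 / 97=40.66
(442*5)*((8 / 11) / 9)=17680 / 99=178.59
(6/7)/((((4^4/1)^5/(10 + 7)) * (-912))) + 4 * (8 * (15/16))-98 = -79551865292849169/1169880371953664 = -68.00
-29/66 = -0.44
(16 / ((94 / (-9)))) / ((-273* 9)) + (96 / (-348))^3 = -6374360 / 312935259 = -0.02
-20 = -20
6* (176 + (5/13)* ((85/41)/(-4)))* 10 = 5622105/533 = 10548.04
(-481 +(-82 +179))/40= -9.60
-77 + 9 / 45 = -384 / 5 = -76.80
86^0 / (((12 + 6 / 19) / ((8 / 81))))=76 / 9477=0.01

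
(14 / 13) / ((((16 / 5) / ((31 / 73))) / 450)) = 244125 / 3796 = 64.31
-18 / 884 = -0.02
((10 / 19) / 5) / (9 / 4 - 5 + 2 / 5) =-40 / 893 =-0.04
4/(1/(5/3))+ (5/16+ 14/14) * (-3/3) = 257/48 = 5.35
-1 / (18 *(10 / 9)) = -1 / 20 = -0.05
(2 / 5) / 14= 1 / 35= 0.03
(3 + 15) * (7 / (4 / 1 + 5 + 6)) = 42 / 5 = 8.40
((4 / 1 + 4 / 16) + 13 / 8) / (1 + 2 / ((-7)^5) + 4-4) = 789929 / 134440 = 5.88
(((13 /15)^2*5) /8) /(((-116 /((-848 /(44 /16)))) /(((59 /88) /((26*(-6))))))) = -40651 /7579440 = -0.01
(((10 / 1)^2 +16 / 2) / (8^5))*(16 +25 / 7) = 3699 / 57344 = 0.06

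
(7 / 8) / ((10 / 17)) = 119 / 80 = 1.49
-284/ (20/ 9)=-639/ 5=-127.80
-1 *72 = -72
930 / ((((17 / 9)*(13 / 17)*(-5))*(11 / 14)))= -23436 / 143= -163.89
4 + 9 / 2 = 17 / 2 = 8.50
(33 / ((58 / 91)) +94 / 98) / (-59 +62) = 149873 / 8526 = 17.58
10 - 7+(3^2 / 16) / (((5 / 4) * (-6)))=117 / 40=2.92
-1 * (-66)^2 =-4356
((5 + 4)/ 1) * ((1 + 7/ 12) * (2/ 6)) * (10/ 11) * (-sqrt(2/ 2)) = -4.32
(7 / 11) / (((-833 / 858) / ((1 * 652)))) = -427.36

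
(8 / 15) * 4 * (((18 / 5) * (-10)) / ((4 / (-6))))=576 / 5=115.20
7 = 7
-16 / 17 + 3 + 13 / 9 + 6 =1454 / 153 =9.50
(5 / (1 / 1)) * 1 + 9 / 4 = 29 / 4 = 7.25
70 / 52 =35 / 26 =1.35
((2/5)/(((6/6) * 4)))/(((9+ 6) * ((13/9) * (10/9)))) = 27/6500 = 0.00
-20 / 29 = -0.69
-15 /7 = -2.14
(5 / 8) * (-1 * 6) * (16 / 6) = -10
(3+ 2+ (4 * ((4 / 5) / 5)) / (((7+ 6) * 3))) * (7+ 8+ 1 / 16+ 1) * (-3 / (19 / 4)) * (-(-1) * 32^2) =-321788672 / 6175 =-52111.53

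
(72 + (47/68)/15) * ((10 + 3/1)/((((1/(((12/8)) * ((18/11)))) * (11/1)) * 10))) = 8597979/411400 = 20.90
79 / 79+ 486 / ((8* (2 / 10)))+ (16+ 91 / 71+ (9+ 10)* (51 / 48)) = 388761 / 1136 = 342.22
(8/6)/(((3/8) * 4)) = 8/9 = 0.89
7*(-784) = -5488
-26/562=-13/281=-0.05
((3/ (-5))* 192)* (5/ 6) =-96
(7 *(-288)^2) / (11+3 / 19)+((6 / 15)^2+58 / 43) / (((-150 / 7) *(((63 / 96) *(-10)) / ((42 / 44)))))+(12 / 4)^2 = 12231627203923 / 235021875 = 52044.63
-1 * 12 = -12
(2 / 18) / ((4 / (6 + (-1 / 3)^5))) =1457 / 8748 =0.17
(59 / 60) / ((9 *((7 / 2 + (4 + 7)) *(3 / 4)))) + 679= 7974973 / 11745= 679.01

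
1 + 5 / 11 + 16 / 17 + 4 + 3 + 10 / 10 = 1944 / 187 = 10.40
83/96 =0.86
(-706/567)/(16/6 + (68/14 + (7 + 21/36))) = -0.08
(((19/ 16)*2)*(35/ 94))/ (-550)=-133/ 82720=-0.00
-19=-19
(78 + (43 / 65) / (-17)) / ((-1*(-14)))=86147 / 15470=5.57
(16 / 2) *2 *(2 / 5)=32 / 5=6.40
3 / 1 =3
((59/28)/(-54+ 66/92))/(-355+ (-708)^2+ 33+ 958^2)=-1357/48681477684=-0.00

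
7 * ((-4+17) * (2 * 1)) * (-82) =-14924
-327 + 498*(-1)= -825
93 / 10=9.30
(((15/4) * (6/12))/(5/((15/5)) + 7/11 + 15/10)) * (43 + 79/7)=47025/1757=26.76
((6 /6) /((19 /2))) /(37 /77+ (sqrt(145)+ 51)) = 610456 /282218229 - 11858 * sqrt(145) /282218229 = 0.00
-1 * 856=-856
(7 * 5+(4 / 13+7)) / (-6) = -275 / 39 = -7.05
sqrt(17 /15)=sqrt(255) /15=1.06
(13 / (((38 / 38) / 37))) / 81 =481 / 81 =5.94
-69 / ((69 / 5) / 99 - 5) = 11385 / 802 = 14.20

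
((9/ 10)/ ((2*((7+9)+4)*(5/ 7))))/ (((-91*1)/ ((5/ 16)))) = -0.00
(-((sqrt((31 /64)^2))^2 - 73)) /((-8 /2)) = -298047 /16384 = -18.19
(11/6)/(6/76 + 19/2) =209/1092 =0.19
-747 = -747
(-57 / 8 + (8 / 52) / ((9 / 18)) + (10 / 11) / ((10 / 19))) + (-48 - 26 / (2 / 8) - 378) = -612143 / 1144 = -535.09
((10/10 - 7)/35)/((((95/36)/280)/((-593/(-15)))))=-341568/475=-719.09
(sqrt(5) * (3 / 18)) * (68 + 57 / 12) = 97 * sqrt(5) / 8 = 27.11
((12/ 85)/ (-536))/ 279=-1/ 1059270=-0.00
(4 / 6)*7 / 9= 14 / 27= 0.52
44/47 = 0.94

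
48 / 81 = 16 / 27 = 0.59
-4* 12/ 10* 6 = -144/ 5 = -28.80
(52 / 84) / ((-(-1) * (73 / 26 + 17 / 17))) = 338 / 2079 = 0.16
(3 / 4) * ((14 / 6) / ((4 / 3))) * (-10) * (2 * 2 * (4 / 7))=-30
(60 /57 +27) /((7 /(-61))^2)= 1983293 /931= 2130.28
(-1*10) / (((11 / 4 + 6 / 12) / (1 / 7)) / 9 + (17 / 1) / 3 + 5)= -72 / 95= -0.76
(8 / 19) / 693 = 8 / 13167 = 0.00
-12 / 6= -2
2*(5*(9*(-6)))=-540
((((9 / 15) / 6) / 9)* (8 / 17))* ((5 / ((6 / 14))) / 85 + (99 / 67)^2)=2125096 / 175138335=0.01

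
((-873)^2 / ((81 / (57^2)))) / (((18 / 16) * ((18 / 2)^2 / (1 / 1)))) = 335471.51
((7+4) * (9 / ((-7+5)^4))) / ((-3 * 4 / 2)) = -33 / 32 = -1.03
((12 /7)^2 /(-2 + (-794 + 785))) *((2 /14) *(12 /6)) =-288 /3773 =-0.08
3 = 3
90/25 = 18/5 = 3.60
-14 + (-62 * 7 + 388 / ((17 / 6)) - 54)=-6206 / 17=-365.06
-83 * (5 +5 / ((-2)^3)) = -2905 / 8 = -363.12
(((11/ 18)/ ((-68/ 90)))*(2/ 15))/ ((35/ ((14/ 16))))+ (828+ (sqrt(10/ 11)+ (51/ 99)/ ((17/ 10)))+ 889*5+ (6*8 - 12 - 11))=sqrt(110)/ 11+ 79262573/ 14960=5299.25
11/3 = 3.67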